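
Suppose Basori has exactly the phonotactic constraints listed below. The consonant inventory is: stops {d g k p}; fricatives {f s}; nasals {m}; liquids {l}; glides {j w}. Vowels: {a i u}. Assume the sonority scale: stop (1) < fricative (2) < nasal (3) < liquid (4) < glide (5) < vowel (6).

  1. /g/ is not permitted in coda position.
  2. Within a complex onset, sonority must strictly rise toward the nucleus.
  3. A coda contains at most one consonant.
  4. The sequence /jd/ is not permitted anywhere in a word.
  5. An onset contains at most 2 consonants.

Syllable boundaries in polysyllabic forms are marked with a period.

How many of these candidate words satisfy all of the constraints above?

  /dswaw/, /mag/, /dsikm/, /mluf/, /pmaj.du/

/dswaw/ — violates constraint 5: syllable 1 onset /dsw/ has 3 consonants (> 2) → illicit
/mag/ — violates constraint 1: syllable 1 coda contains /g/ → illicit
/dsikm/ — violates constraint 3: syllable 1 coda /km/ has 2 consonants (> 1) → illicit
/mluf/ — σ1 onset /ml/ (3→4 rises), coda /f/ ok → licit
/pmaj.du/ — violates constraint 4: contains banned sequence /jd/ → illicit
Licit: /mluf/ → 1.

1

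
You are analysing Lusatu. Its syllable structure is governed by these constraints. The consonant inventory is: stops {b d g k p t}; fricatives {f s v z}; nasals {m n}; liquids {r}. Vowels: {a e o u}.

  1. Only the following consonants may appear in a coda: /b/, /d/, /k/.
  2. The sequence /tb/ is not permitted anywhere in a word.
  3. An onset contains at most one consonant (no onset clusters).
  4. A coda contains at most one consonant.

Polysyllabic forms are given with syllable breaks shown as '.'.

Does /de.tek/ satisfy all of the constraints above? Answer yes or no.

yes

/de.tek/ — σ1 onset /d/, coda /∅/ ok; σ2 onset /t/, coda /k/ ok → permitted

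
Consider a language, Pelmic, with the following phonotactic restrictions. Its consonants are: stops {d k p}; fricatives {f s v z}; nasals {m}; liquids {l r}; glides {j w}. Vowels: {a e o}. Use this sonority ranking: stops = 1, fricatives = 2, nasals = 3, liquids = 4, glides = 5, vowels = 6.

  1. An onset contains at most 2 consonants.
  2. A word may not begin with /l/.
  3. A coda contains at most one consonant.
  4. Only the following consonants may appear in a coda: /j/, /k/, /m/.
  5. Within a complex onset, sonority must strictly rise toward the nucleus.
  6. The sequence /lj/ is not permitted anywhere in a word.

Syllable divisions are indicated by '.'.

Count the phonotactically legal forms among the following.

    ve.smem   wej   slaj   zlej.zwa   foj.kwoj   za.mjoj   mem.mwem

ve.smem — σ1 onset /v/, coda /∅/ ok; σ2 onset /sm/ (2→3 rises), coda /m/ ok → phonotactically legal
wej — σ1 onset /w/, coda /j/ ok → phonotactically legal
slaj — σ1 onset /sl/ (2→4 rises), coda /j/ ok → phonotactically legal
zlej.zwa — σ1 onset /zl/ (2→4 rises), coda /j/ ok; σ2 onset /zw/ (2→5 rises), coda /∅/ ok → phonotactically legal
foj.kwoj — σ1 onset /f/, coda /j/ ok; σ2 onset /kw/ (1→5 rises), coda /j/ ok → phonotactically legal
za.mjoj — σ1 onset /z/, coda /∅/ ok; σ2 onset /mj/ (3→5 rises), coda /j/ ok → phonotactically legal
mem.mwem — σ1 onset /m/, coda /m/ ok; σ2 onset /mw/ (3→5 rises), coda /m/ ok → phonotactically legal
Phonotactically legal: ve.smem, wej, slaj, zlej.zwa, foj.kwoj, za.mjoj, mem.mwem → 7.

7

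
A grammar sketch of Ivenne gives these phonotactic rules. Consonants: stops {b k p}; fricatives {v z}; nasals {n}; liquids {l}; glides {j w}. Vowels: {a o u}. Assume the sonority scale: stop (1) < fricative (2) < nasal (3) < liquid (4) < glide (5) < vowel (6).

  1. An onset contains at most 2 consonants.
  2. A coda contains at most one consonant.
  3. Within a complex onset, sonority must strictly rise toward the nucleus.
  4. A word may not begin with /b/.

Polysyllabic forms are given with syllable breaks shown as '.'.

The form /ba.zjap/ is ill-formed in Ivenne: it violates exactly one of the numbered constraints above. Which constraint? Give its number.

/ba.zjap/: word begins with /b/.
This is a violation of constraint 4: "A word may not begin with /b/."
The remaining constraints (1, 2, 3) are satisfied.

4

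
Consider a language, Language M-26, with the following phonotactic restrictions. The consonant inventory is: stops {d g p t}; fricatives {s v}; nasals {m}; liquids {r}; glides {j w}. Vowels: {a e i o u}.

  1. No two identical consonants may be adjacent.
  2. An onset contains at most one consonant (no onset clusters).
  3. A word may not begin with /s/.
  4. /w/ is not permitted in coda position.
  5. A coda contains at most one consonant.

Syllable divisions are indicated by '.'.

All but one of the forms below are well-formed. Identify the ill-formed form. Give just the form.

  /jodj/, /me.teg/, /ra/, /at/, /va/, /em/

/jodj/ — violates constraint 5: syllable 1 coda /dj/ has 2 consonants (> 1) → ill-formed
/me.teg/ — σ1 onset /m/, coda /∅/ ok; σ2 onset /t/, coda /g/ ok → well-formed
/ra/ — σ1 onset /r/, coda /∅/ ok → well-formed
/at/ — σ1 onset /∅/, coda /t/ ok → well-formed
/va/ — σ1 onset /v/, coda /∅/ ok → well-formed
/em/ — σ1 onset /∅/, coda /m/ ok → well-formed

/jodj/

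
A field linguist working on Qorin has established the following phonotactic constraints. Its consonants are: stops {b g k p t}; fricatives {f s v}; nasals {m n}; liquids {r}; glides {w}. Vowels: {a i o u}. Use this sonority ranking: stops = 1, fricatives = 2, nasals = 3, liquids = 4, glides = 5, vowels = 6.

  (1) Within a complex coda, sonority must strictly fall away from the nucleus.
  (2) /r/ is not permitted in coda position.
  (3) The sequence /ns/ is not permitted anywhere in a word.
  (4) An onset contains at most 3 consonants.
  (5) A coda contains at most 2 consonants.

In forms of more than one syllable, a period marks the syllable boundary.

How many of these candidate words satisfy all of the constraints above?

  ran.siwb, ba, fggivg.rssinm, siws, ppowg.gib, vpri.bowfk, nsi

3

ran.siwb — violates constraint 3: contains banned sequence /ns/ → phonotactically illegal
ba — σ1 onset /b/, coda /∅/ ok → phonotactically legal
fggivg.rssinm — violates constraint 1: syllable 2 coda /nm/: /n/ (nasal, 3) → /m/ (nasal, 3) does not fall → phonotactically illegal
siws — σ1 onset /s/, coda /ws/ (5→2 falls) ok → phonotactically legal
ppowg.gib — σ1 onset /pp/ (2C), coda /wg/ (5→1 falls) ok; σ2 onset /g/, coda /b/ ok → phonotactically legal
vpri.bowfk — violates constraint 5: syllable 2 coda /wfk/ has 3 consonants (> 2) → phonotactically illegal
nsi — violates constraint 3: contains banned sequence /ns/ → phonotactically illegal
Phonotactically legal: ba, siws, ppowg.gib → 3.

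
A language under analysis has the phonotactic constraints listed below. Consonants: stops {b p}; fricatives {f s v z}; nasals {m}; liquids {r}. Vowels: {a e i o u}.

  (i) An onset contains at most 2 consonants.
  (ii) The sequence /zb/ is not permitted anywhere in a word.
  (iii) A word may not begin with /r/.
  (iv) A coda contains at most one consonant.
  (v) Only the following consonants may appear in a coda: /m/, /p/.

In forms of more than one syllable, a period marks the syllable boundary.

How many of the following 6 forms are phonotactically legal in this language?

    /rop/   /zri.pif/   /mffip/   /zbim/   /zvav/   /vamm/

0

/rop/ — violates constraint (iii): word begins with /r/ → phonotactically illegal
/zri.pif/ — violates constraint (v): syllable 2 coda contains /f/, which is not a licensed coda consonant → phonotactically illegal
/mffip/ — violates constraint (i): syllable 1 onset /mff/ has 3 consonants (> 2) → phonotactically illegal
/zbim/ — violates constraint (ii): contains banned sequence /zb/ → phonotactically illegal
/zvav/ — violates constraint (v): syllable 1 coda contains /v/, which is not a licensed coda consonant → phonotactically illegal
/vamm/ — violates constraint (iv): syllable 1 coda /mm/ has 2 consonants (> 1) → phonotactically illegal
No form is phonotactically legal → 0.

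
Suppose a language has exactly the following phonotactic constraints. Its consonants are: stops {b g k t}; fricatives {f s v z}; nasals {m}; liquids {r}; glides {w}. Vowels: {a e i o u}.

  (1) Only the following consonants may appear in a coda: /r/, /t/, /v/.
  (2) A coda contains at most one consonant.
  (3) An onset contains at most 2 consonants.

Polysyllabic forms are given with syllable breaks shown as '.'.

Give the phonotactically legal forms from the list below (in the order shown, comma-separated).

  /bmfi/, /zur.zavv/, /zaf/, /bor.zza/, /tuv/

/bor.zza/, /tuv/

/bmfi/ — violates constraint 3: syllable 1 onset /bmf/ has 3 consonants (> 2) → phonotactically illegal
/zur.zavv/ — violates constraint 2: syllable 2 coda /vv/ has 2 consonants (> 1) → phonotactically illegal
/zaf/ — violates constraint 1: syllable 1 coda contains /f/, which is not a licensed coda consonant → phonotactically illegal
/bor.zza/ — σ1 onset /b/, coda /r/ ok; σ2 onset /zz/ (2C), coda /∅/ ok → phonotactically legal
/tuv/ — σ1 onset /t/, coda /v/ ok → phonotactically legal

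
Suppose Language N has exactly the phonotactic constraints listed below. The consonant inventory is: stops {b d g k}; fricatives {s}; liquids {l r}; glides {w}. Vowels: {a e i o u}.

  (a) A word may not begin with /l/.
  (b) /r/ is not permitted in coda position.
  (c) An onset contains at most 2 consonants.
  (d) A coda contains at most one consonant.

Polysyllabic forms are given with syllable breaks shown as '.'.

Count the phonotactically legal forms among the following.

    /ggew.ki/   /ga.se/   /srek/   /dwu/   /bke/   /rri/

6

/ggew.ki/ — σ1 onset /gg/ (2C), coda /w/ ok; σ2 onset /k/, coda /∅/ ok → phonotactically legal
/ga.se/ — σ1 onset /g/, coda /∅/ ok; σ2 onset /s/, coda /∅/ ok → phonotactically legal
/srek/ — σ1 onset /sr/ (2C), coda /k/ ok → phonotactically legal
/dwu/ — σ1 onset /dw/ (2C), coda /∅/ ok → phonotactically legal
/bke/ — σ1 onset /bk/ (2C), coda /∅/ ok → phonotactically legal
/rri/ — σ1 onset /rr/ (2C), coda /∅/ ok → phonotactically legal
Phonotactically legal: /ggew.ki/, /ga.se/, /srek/, /dwu/, /bke/, /rri/ → 6.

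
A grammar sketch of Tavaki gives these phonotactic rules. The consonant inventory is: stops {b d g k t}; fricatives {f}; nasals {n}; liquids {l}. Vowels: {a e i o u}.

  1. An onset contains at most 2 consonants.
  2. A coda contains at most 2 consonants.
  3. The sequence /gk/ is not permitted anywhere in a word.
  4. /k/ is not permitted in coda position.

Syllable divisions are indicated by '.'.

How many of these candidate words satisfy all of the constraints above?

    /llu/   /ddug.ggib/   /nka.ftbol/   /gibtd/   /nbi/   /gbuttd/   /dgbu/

3

/llu/ — σ1 onset /ll/ (2C), coda /∅/ ok → permitted
/ddug.ggib/ — σ1 onset /dd/ (2C), coda /g/ ok; σ2 onset /gg/ (2C), coda /b/ ok → permitted
/nka.ftbol/ — violates constraint 1: syllable 2 onset /ftb/ has 3 consonants (> 2) → not permitted
/gibtd/ — violates constraint 2: syllable 1 coda /btd/ has 3 consonants (> 2) → not permitted
/nbi/ — σ1 onset /nb/ (2C), coda /∅/ ok → permitted
/gbuttd/ — violates constraint 2: syllable 1 coda /ttd/ has 3 consonants (> 2) → not permitted
/dgbu/ — violates constraint 1: syllable 1 onset /dgb/ has 3 consonants (> 2) → not permitted
Permitted: /llu/, /ddug.ggib/, /nbi/ → 3.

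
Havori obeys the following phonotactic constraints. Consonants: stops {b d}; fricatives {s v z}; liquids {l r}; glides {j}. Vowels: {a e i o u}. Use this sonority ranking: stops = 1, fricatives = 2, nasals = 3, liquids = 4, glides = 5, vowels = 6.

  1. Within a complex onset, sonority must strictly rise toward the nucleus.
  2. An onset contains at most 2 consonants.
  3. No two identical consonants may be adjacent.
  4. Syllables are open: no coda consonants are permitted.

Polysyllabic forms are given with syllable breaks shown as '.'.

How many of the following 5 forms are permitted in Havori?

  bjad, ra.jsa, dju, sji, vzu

bjad — violates constraint 4: syllable 1 coda /d/ has 1 consonant (> 0) → not permitted
ra.jsa — violates constraint 1: syllable 2 onset /js/: /j/ (glide, 5) → /s/ (fricative, 2) does not rise → not permitted
dju — σ1 onset /dj/ (1→5 rises), coda /∅/ ok → permitted
sji — σ1 onset /sj/ (2→5 rises), coda /∅/ ok → permitted
vzu — violates constraint 1: syllable 1 onset /vz/: /v/ (fricative, 2) → /z/ (fricative, 2) does not rise → not permitted
Permitted: dju, sji → 2.

2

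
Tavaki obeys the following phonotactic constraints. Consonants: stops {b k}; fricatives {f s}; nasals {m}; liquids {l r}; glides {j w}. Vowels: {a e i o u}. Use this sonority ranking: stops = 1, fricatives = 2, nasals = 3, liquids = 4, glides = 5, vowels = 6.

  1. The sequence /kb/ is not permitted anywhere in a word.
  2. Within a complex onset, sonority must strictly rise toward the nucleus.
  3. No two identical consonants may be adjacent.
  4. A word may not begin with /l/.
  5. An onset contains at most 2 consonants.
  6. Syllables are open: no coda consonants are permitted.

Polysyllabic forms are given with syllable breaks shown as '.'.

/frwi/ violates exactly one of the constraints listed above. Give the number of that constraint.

/frwi/: syllable 1 onset /frw/ has 3 consonants (> 2).
This is a violation of constraint 5: "An onset contains at most 2 consonants."
The remaining constraints (1, 2, 3, 4, 6) are satisfied.

5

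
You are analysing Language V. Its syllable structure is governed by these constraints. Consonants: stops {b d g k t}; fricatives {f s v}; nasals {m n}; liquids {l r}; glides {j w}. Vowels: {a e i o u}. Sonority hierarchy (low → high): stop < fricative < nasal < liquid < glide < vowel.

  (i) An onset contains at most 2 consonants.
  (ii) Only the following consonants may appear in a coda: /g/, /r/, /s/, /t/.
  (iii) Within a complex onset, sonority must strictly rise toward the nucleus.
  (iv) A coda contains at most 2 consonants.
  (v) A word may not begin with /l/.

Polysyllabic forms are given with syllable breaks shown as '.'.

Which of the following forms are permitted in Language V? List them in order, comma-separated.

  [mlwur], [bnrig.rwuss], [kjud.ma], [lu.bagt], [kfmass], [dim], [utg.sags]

[utg.sags]

[mlwur] — violates constraint (i): syllable 1 onset /mlw/ has 3 consonants (> 2) → not permitted
[bnrig.rwuss] — violates constraint (i): syllable 1 onset /bnr/ has 3 consonants (> 2) → not permitted
[kjud.ma] — violates constraint (ii): syllable 1 coda contains /d/, which is not a licensed coda consonant → not permitted
[lu.bagt] — violates constraint (v): word begins with /l/ → not permitted
[kfmass] — violates constraint (i): syllable 1 onset /kfm/ has 3 consonants (> 2) → not permitted
[dim] — violates constraint (ii): syllable 1 coda contains /m/, which is not a licensed coda consonant → not permitted
[utg.sags] — σ1 onset /∅/, coda /tg/ (2C) ok; σ2 onset /s/, coda /gs/ (2C) ok → permitted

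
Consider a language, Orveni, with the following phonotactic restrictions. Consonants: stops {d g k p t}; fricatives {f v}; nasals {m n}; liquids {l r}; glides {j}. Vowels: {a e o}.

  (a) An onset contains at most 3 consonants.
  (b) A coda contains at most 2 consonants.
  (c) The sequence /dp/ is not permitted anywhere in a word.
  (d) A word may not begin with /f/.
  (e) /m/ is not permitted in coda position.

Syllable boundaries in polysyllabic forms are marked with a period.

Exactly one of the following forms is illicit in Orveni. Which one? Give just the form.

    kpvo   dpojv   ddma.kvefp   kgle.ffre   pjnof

kpvo — σ1 onset /kpv/ (3C), coda /∅/ ok → licit
dpojv — violates constraint (c): contains banned sequence /dp/ → illicit
ddma.kvefp — σ1 onset /ddm/ (3C), coda /∅/ ok; σ2 onset /kv/ (2C), coda /fp/ (2C) ok → licit
kgle.ffre — σ1 onset /kgl/ (3C), coda /∅/ ok; σ2 onset /ffr/ (3C), coda /∅/ ok → licit
pjnof — σ1 onset /pjn/ (3C), coda /f/ ok → licit

dpojv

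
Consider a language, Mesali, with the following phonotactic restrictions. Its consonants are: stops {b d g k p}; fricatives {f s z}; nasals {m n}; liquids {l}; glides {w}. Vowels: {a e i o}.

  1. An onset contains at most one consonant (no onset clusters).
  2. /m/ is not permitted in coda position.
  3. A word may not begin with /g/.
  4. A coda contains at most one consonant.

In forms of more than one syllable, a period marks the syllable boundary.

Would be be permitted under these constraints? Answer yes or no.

be — σ1 onset /b/, coda /∅/ ok → permitted

yes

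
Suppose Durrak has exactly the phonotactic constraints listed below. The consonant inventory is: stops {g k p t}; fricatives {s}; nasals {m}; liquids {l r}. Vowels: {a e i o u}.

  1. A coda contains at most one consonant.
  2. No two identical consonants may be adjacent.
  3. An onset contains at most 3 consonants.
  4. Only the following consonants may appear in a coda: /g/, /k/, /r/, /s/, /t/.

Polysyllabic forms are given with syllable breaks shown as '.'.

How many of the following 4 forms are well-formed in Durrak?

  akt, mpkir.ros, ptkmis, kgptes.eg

akt — violates constraint 1: syllable 1 coda /kt/ has 2 consonants (> 1) → ill-formed
mpkir.ros — violates constraint 2: adjacent identical consonants /rr/ → ill-formed
ptkmis — violates constraint 3: syllable 1 onset /ptkm/ has 4 consonants (> 3) → ill-formed
kgptes.eg — violates constraint 3: syllable 1 onset /kgpt/ has 4 consonants (> 3) → ill-formed
No form is well-formed → 0.

0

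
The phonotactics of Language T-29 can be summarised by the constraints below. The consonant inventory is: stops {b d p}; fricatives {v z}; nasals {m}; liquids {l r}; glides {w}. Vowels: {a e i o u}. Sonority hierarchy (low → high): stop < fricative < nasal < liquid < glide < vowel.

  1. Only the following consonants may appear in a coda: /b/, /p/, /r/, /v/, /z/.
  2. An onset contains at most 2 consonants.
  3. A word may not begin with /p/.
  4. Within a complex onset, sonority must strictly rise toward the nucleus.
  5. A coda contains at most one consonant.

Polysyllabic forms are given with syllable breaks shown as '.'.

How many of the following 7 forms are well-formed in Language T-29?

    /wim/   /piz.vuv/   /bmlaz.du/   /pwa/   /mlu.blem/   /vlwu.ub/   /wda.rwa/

0

/wim/ — violates constraint 1: syllable 1 coda contains /m/, which is not a licensed coda consonant → ill-formed
/piz.vuv/ — violates constraint 3: word begins with /p/ → ill-formed
/bmlaz.du/ — violates constraint 2: syllable 1 onset /bml/ has 3 consonants (> 2) → ill-formed
/pwa/ — violates constraint 3: word begins with /p/ → ill-formed
/mlu.blem/ — violates constraint 1: syllable 2 coda contains /m/, which is not a licensed coda consonant → ill-formed
/vlwu.ub/ — violates constraint 2: syllable 1 onset /vlw/ has 3 consonants (> 2) → ill-formed
/wda.rwa/ — violates constraint 4: syllable 1 onset /wd/: /w/ (glide, 5) → /d/ (stop, 1) does not rise → ill-formed
No form is well-formed → 0.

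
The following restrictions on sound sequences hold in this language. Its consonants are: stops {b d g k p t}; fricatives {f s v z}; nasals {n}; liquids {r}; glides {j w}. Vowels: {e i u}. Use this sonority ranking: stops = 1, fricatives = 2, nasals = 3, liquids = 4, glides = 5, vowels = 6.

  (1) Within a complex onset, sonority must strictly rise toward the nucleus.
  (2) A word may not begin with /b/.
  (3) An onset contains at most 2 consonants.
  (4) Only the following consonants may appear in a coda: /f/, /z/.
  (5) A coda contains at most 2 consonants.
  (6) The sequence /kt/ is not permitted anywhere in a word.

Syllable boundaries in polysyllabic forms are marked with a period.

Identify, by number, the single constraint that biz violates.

biz: word begins with /b/.
This is a violation of constraint 2: "A word may not begin with /b/."
The remaining constraints (1, 3, 4, 5, 6) are satisfied.

2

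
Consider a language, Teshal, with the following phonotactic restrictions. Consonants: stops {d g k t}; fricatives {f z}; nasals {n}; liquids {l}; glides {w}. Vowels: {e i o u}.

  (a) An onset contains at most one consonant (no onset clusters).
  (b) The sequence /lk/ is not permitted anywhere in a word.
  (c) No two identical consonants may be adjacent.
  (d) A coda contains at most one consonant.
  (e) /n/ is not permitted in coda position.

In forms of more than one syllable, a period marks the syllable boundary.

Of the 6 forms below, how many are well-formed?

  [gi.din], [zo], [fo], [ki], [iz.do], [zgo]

4

[gi.din] — violates constraint (e): syllable 2 coda contains /n/ → ill-formed
[zo] — σ1 onset /z/, coda /∅/ ok → well-formed
[fo] — σ1 onset /f/, coda /∅/ ok → well-formed
[ki] — σ1 onset /k/, coda /∅/ ok → well-formed
[iz.do] — σ1 onset /∅/, coda /z/ ok; σ2 onset /d/, coda /∅/ ok → well-formed
[zgo] — violates constraint (a): syllable 1 onset /zg/ has 2 consonants (> 1) → ill-formed
Well-formed: [zo], [fo], [ki], [iz.do] → 4.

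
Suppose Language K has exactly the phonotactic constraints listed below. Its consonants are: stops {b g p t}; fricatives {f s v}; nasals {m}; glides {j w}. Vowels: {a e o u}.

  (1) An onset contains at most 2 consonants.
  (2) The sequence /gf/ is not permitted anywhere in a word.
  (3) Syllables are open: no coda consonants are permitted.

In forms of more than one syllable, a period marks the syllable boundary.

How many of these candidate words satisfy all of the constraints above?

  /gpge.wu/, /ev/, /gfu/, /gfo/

0

/gpge.wu/ — violates constraint 1: syllable 1 onset /gpg/ has 3 consonants (> 2) → phonotactically illegal
/ev/ — violates constraint 3: syllable 1 coda /v/ has 1 consonant (> 0) → phonotactically illegal
/gfu/ — violates constraint 2: contains banned sequence /gf/ → phonotactically illegal
/gfo/ — violates constraint 2: contains banned sequence /gf/ → phonotactically illegal
No form is phonotactically legal → 0.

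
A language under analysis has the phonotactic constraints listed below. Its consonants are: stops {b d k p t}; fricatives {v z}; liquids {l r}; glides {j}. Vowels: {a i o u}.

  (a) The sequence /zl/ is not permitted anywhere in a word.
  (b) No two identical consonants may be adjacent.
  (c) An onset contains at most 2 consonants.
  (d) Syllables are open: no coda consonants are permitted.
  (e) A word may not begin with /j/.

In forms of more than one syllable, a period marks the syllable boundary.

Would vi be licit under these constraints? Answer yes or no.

vi — σ1 onset /v/, coda /∅/ ok → licit

yes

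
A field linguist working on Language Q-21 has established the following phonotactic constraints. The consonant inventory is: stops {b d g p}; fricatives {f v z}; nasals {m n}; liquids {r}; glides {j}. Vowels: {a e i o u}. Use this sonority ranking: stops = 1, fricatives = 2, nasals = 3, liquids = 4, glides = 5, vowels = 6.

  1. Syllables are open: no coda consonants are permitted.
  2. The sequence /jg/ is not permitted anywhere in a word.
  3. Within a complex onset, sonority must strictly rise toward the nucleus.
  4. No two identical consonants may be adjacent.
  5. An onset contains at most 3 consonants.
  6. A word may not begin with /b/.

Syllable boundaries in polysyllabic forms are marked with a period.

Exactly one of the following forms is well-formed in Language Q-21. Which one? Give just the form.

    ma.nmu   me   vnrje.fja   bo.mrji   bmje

me

ma.nmu — violates constraint 3: syllable 2 onset /nm/: /n/ (nasal, 3) → /m/ (nasal, 3) does not rise → ill-formed
me — σ1 onset /m/, coda /∅/ ok → well-formed
vnrje.fja — violates constraint 5: syllable 1 onset /vnrj/ has 4 consonants (> 3) → ill-formed
bo.mrji — violates constraint 6: word begins with /b/ → ill-formed
bmje — violates constraint 6: word begins with /b/ → ill-formed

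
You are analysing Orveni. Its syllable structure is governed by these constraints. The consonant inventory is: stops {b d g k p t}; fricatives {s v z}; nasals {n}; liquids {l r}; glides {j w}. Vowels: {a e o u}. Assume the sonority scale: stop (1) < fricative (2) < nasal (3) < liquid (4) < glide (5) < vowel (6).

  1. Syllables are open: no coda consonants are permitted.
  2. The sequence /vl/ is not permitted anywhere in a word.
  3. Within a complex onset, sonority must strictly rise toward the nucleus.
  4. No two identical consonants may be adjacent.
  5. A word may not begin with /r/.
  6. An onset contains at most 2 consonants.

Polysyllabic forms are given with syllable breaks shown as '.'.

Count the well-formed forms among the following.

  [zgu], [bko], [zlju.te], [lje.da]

1

[zgu] — violates constraint 3: syllable 1 onset /zg/: /z/ (fricative, 2) → /g/ (stop, 1) does not rise → ill-formed
[bko] — violates constraint 3: syllable 1 onset /bk/: /b/ (stop, 1) → /k/ (stop, 1) does not rise → ill-formed
[zlju.te] — violates constraint 6: syllable 1 onset /zlj/ has 3 consonants (> 2) → ill-formed
[lje.da] — σ1 onset /lj/ (4→5 rises), coda /∅/ ok; σ2 onset /d/, coda /∅/ ok → well-formed
Well-formed: [lje.da] → 1.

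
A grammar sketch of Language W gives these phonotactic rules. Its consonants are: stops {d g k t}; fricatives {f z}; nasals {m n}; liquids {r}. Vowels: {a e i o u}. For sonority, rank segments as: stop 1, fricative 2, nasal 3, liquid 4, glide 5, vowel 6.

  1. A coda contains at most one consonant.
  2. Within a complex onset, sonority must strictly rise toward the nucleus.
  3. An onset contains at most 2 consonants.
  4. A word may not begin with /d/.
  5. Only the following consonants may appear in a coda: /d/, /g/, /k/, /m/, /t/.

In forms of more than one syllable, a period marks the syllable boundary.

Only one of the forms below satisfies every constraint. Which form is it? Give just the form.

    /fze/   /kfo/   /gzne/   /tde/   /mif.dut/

/kfo/

/fze/ — violates constraint 2: syllable 1 onset /fz/: /f/ (fricative, 2) → /z/ (fricative, 2) does not rise → phonotactically illegal
/kfo/ — σ1 onset /kf/ (1→2 rises), coda /∅/ ok → phonotactically legal
/gzne/ — violates constraint 3: syllable 1 onset /gzn/ has 3 consonants (> 2) → phonotactically illegal
/tde/ — violates constraint 2: syllable 1 onset /td/: /t/ (stop, 1) → /d/ (stop, 1) does not rise → phonotactically illegal
/mif.dut/ — violates constraint 5: syllable 1 coda contains /f/, which is not a licensed coda consonant → phonotactically illegal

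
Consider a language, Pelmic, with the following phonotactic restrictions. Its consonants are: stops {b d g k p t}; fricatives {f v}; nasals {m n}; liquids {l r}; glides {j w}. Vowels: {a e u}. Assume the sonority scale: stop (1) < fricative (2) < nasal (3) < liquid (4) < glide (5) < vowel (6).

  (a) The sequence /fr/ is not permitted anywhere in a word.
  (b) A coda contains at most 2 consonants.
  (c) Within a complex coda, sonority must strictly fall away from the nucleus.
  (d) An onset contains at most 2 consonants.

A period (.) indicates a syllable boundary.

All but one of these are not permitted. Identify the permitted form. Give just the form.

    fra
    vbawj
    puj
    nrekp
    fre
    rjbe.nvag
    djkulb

puj

fra — violates constraint (a): contains banned sequence /fr/ → not permitted
vbawj — violates constraint (c): syllable 1 coda /wj/: /w/ (glide, 5) → /j/ (glide, 5) does not fall → not permitted
puj — σ1 onset /p/, coda /j/ ok → permitted
nrekp — violates constraint (c): syllable 1 coda /kp/: /k/ (stop, 1) → /p/ (stop, 1) does not fall → not permitted
fre — violates constraint (a): contains banned sequence /fr/ → not permitted
rjbe.nvag — violates constraint (d): syllable 1 onset /rjb/ has 3 consonants (> 2) → not permitted
djkulb — violates constraint (d): syllable 1 onset /djk/ has 3 consonants (> 2) → not permitted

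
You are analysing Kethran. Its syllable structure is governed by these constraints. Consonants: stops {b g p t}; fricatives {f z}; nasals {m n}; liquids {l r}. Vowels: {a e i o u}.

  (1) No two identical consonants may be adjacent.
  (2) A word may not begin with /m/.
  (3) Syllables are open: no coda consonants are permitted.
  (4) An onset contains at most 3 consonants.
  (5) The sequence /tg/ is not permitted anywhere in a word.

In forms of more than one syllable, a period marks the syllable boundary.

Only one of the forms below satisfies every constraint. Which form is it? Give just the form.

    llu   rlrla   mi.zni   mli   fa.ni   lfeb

fa.ni

llu — violates constraint 1: adjacent identical consonants /ll/ → not permitted
rlrla — violates constraint 4: syllable 1 onset /rlrl/ has 4 consonants (> 3) → not permitted
mi.zni — violates constraint 2: word begins with /m/ → not permitted
mli — violates constraint 2: word begins with /m/ → not permitted
fa.ni — σ1 onset /f/, coda /∅/ ok; σ2 onset /n/, coda /∅/ ok → permitted
lfeb — violates constraint 3: syllable 1 coda /b/ has 1 consonant (> 0) → not permitted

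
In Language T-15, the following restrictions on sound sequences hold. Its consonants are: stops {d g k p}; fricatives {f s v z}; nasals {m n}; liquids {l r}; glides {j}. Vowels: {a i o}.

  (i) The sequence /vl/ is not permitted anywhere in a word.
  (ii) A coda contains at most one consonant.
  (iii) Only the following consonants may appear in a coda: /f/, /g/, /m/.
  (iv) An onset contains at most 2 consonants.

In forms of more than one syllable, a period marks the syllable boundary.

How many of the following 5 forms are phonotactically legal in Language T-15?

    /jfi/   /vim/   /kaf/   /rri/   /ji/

/jfi/ — σ1 onset /jf/ (2C), coda /∅/ ok → phonotactically legal
/vim/ — σ1 onset /v/, coda /m/ ok → phonotactically legal
/kaf/ — σ1 onset /k/, coda /f/ ok → phonotactically legal
/rri/ — σ1 onset /rr/ (2C), coda /∅/ ok → phonotactically legal
/ji/ — σ1 onset /j/, coda /∅/ ok → phonotactically legal
Phonotactically legal: /jfi/, /vim/, /kaf/, /rri/, /ji/ → 5.

5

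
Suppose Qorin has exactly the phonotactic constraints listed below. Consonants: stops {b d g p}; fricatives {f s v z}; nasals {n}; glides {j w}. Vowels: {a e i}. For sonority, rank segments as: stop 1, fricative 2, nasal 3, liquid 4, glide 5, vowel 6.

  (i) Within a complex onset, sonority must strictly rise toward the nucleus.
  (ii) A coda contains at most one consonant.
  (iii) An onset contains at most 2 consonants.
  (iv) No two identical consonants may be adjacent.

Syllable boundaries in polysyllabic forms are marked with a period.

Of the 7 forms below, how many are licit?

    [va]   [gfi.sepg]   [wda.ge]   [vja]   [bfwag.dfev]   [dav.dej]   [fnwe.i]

3

[va] — σ1 onset /v/, coda /∅/ ok → licit
[gfi.sepg] — violates constraint (ii): syllable 2 coda /pg/ has 2 consonants (> 1) → illicit
[wda.ge] — violates constraint (i): syllable 1 onset /wd/: /w/ (glide, 5) → /d/ (stop, 1) does not rise → illicit
[vja] — σ1 onset /vj/ (2→5 rises), coda /∅/ ok → licit
[bfwag.dfev] — violates constraint (iii): syllable 1 onset /bfw/ has 3 consonants (> 2) → illicit
[dav.dej] — σ1 onset /d/, coda /v/ ok; σ2 onset /d/, coda /j/ ok → licit
[fnwe.i] — violates constraint (iii): syllable 1 onset /fnw/ has 3 consonants (> 2) → illicit
Licit: [va], [vja], [dav.dej] → 3.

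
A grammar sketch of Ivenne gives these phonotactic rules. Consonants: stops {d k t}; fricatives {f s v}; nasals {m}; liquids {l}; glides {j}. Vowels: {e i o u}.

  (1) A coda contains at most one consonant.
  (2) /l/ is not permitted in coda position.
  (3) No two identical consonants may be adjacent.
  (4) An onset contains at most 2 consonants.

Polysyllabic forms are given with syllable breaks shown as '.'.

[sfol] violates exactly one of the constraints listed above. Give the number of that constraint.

[sfol]: syllable 1 coda contains /l/.
This is a violation of constraint 2: "/l/ is not permitted in coda position."
The remaining constraints (1, 3, 4) are satisfied.

2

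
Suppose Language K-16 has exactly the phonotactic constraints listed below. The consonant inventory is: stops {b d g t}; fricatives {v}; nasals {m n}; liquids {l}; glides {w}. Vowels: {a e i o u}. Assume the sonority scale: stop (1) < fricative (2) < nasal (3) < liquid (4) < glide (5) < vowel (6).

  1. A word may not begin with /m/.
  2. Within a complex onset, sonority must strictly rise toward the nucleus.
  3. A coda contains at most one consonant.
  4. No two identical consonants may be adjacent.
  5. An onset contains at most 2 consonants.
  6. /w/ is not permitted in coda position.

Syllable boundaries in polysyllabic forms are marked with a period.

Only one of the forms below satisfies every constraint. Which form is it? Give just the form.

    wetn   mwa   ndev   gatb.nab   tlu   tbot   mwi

tlu

wetn — violates constraint 3: syllable 1 coda /tn/ has 2 consonants (> 1) → illicit
mwa — violates constraint 1: word begins with /m/ → illicit
ndev — violates constraint 2: syllable 1 onset /nd/: /n/ (nasal, 3) → /d/ (stop, 1) does not rise → illicit
gatb.nab — violates constraint 3: syllable 1 coda /tb/ has 2 consonants (> 1) → illicit
tlu — σ1 onset /tl/ (1→4 rises), coda /∅/ ok → licit
tbot — violates constraint 2: syllable 1 onset /tb/: /t/ (stop, 1) → /b/ (stop, 1) does not rise → illicit
mwi — violates constraint 1: word begins with /m/ → illicit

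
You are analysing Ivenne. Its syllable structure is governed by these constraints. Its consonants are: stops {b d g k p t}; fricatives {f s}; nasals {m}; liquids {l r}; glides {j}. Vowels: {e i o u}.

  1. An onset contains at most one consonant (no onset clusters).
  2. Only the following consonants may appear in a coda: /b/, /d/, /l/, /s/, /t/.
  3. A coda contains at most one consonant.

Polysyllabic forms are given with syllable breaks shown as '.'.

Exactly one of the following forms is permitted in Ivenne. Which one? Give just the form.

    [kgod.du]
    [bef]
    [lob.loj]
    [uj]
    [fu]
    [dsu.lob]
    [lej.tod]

[kgod.du] — violates constraint 1: syllable 1 onset /kg/ has 2 consonants (> 1) → not permitted
[bef] — violates constraint 2: syllable 1 coda contains /f/, which is not a licensed coda consonant → not permitted
[lob.loj] — violates constraint 2: syllable 2 coda contains /j/, which is not a licensed coda consonant → not permitted
[uj] — violates constraint 2: syllable 1 coda contains /j/, which is not a licensed coda consonant → not permitted
[fu] — σ1 onset /f/, coda /∅/ ok → permitted
[dsu.lob] — violates constraint 1: syllable 1 onset /ds/ has 2 consonants (> 1) → not permitted
[lej.tod] — violates constraint 2: syllable 1 coda contains /j/, which is not a licensed coda consonant → not permitted

[fu]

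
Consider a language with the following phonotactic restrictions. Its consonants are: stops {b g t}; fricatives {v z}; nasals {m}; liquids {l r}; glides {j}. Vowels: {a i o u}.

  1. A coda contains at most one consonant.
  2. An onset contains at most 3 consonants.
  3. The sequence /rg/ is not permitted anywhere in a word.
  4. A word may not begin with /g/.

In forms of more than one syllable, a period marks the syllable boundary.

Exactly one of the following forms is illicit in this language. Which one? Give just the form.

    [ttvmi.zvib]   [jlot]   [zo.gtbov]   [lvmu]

[ttvmi.zvib] — violates constraint 2: syllable 1 onset /ttvm/ has 4 consonants (> 3) → illicit
[jlot] — σ1 onset /jl/ (2C), coda /t/ ok → licit
[zo.gtbov] — σ1 onset /z/, coda /∅/ ok; σ2 onset /gtb/ (3C), coda /v/ ok → licit
[lvmu] — σ1 onset /lvm/ (3C), coda /∅/ ok → licit

[ttvmi.zvib]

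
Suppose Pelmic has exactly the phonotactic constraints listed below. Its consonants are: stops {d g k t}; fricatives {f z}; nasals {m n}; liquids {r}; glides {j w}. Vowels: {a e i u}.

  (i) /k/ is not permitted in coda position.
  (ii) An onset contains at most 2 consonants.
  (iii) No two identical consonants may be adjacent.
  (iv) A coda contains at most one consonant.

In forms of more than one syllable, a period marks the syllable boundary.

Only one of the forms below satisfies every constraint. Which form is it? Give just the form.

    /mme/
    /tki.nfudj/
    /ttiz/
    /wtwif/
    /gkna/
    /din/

/mme/ — violates constraint (iii): adjacent identical consonants /mm/ → illicit
/tki.nfudj/ — violates constraint (iv): syllable 2 coda /dj/ has 2 consonants (> 1) → illicit
/ttiz/ — violates constraint (iii): adjacent identical consonants /tt/ → illicit
/wtwif/ — violates constraint (ii): syllable 1 onset /wtw/ has 3 consonants (> 2) → illicit
/gkna/ — violates constraint (ii): syllable 1 onset /gkn/ has 3 consonants (> 2) → illicit
/din/ — σ1 onset /d/, coda /n/ ok → licit

/din/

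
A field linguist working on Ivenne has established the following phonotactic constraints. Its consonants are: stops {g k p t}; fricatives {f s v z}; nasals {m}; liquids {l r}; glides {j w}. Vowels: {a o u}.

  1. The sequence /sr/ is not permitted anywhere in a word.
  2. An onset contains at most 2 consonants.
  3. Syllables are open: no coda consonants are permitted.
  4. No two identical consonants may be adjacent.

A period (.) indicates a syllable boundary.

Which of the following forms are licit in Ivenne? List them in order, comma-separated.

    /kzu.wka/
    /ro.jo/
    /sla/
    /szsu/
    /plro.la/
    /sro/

/kzu.wka/ — σ1 onset /kz/ (2C), coda /∅/ ok; σ2 onset /wk/ (2C), coda /∅/ ok → licit
/ro.jo/ — σ1 onset /r/, coda /∅/ ok; σ2 onset /j/, coda /∅/ ok → licit
/sla/ — σ1 onset /sl/ (2C), coda /∅/ ok → licit
/szsu/ — violates constraint 2: syllable 1 onset /szs/ has 3 consonants (> 2) → illicit
/plro.la/ — violates constraint 2: syllable 1 onset /plr/ has 3 consonants (> 2) → illicit
/sro/ — violates constraint 1: contains banned sequence /sr/ → illicit

/kzu.wka/, /ro.jo/, /sla/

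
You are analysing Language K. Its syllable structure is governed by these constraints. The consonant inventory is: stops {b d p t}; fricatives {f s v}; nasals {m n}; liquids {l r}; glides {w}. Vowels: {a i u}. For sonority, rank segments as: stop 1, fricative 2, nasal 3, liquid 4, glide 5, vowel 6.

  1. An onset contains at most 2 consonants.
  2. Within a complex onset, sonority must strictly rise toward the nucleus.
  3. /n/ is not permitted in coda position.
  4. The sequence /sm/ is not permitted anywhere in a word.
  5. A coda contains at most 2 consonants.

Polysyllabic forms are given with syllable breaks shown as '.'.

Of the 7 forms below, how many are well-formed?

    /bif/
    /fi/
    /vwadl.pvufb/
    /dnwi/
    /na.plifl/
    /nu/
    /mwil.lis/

6

/bif/ — σ1 onset /b/, coda /f/ ok → well-formed
/fi/ — σ1 onset /f/, coda /∅/ ok → well-formed
/vwadl.pvufb/ — σ1 onset /vw/ (2→5 rises), coda /dl/ (2C) ok; σ2 onset /pv/ (1→2 rises), coda /fb/ (2C) ok → well-formed
/dnwi/ — violates constraint 1: syllable 1 onset /dnw/ has 3 consonants (> 2) → ill-formed
/na.plifl/ — σ1 onset /n/, coda /∅/ ok; σ2 onset /pl/ (1→4 rises), coda /fl/ (2C) ok → well-formed
/nu/ — σ1 onset /n/, coda /∅/ ok → well-formed
/mwil.lis/ — σ1 onset /mw/ (3→5 rises), coda /l/ ok; σ2 onset /l/, coda /s/ ok → well-formed
Well-formed: /bif/, /fi/, /vwadl.pvufb/, /na.plifl/, /nu/, /mwil.lis/ → 6.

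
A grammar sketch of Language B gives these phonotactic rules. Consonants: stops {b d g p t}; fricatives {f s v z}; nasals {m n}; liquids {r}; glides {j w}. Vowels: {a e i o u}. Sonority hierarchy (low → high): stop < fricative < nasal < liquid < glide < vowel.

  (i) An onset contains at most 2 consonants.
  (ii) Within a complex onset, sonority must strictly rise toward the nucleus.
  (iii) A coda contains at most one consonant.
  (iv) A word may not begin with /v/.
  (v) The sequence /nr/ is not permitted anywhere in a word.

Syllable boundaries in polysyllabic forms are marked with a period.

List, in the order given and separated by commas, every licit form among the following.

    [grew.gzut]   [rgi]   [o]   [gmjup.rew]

[grew.gzut] — σ1 onset /gr/ (1→4 rises), coda /w/ ok; σ2 onset /gz/ (1→2 rises), coda /t/ ok → licit
[rgi] — violates constraint (ii): syllable 1 onset /rg/: /r/ (liquid, 4) → /g/ (stop, 1) does not rise → illicit
[o] — σ1 onset /∅/, coda /∅/ ok → licit
[gmjup.rew] — violates constraint (i): syllable 1 onset /gmj/ has 3 consonants (> 2) → illicit

[grew.gzut], [o]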